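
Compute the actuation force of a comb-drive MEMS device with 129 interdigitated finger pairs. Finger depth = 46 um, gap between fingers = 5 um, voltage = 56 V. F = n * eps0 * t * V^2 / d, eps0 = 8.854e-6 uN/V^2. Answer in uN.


Step 1: Parameters: n=129, eps0=8.854e-6 uN/V^2, t=46 um, V=56 V, d=5 um
Step 2: V^2 = 3136
Step 3: F = 129 * 8.854e-6 * 46 * 3136 / 5
F = 32.953 uN


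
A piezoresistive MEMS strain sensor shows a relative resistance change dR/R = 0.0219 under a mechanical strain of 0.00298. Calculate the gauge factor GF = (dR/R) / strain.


Step 1: Identify values.
dR/R = 0.0219, strain = 0.00298
Step 2: GF = (dR/R) / strain = 0.0219 / 0.00298
GF = 7.3


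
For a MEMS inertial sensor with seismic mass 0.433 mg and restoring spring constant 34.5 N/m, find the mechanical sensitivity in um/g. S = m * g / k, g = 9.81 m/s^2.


Step 1: Convert mass: m = 0.433 mg = 4.33e-07 kg
Step 2: S = m * g / k = 4.33e-07 * 9.81 / 34.5
Step 3: S = 1.23e-07 m/g
Step 4: Convert to um/g: S = 0.123 um/g


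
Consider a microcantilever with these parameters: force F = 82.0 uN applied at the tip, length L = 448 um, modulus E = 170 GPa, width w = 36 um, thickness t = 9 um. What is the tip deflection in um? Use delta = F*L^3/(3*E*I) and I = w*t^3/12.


Step 1: Calculate the second moment of area.
I = w * t^3 / 12 = 36 * 9^3 / 12 = 2187.0 um^4
Step 2: Convert E to consistent units (1 GPa = 1000 uN/um^2).
E = 170 GPa = 170000 uN/um^2
Step 3: Calculate tip deflection.
delta = F * L^3 / (3 * E * I)
delta = 82.0 * 448^3 / (3 * 170000 * 2187.0)
delta = 6.6104 um


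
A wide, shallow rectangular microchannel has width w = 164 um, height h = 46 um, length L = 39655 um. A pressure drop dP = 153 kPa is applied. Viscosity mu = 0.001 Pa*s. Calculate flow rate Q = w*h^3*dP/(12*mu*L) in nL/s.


Step 1: Convert all dimensions to SI (meters).
w = 164e-6 m, h = 46e-6 m, L = 39655e-6 m, dP = 153e3 Pa
Step 2: Q = w * h^3 * dP / (12 * mu * L)
Q = 164e-6 * (46e-6)^3 * 153e3 / (12 * 0.001 * 39655e-6) = 5.13250728e-09 m^3/s
Step 3: Convert Q from m^3/s to nL/s (1 m^3 = 1e12 nL, so multiply by 1e12).
Q = 5132.507 nL/s


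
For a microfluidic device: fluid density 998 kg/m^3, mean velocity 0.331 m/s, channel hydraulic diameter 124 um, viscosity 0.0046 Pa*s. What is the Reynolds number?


Step 1: Convert Dh to meters: Dh = 124e-6 m
Step 2: Re = rho * v * Dh / mu
Re = 998 * 0.331 * 124e-6 / 0.0046
Re = 8.905


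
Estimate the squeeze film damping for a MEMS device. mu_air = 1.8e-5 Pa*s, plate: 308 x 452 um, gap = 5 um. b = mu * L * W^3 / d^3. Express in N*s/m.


Step 1: Convert to SI.
L = 308e-6 m, W = 452e-6 m, d = 5e-6 m
Step 2: W^3 = (452e-6)^3 = 9.23e-11 m^3
Step 3: d^3 = (5e-6)^3 = 1.25e-16 m^3
Step 4: b = 1.8e-5 * 308e-6 * 9.23e-11 / 1.25e-16
b = 4.10e-03 N*s/m


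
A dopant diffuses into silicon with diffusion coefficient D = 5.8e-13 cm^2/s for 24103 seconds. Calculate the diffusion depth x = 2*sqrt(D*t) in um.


Step 1: Compute D*t = 5.8e-13 * 24103 = 1.397974e-08 cm^2
Step 2: sqrt(D*t) = 1.18236e-04 cm
Step 3: x = 2 * 1.18236e-04 cm = 2.36472e-04 cm
Step 4: Convert to um (1 cm = 1e4 um): x = 2.365 um


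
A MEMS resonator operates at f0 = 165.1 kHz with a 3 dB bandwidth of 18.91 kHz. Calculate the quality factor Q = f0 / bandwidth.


Step 1: Q = f0 / bandwidth
Step 2: Q = 165.1 / 18.91
Q = 8.7


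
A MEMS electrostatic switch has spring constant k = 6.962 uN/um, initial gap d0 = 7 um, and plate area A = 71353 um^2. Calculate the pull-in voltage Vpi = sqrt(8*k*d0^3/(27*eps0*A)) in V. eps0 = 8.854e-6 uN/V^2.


Step 1: Compute numerator: 8 * k * d0^3 = 8 * 6.962 * 7^3 = 19103.728
Step 2: Compute denominator: 27 * eps0 * A = 27 * 8.854e-6 * 71353 = 17.057505
Step 3: Vpi = sqrt(19103.728 / 17.057505)
Vpi = 33.47 V


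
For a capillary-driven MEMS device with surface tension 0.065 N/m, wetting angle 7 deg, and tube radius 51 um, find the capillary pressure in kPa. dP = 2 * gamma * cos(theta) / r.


Step 1: cos(7 deg) = 0.9925
Step 2: Convert r to m: r = 51e-6 m
Step 3: dP = 2 * 0.065 * 0.9925 / 51e-6 = 2529.9 Pa
Step 4: Convert Pa to kPa (divide by 1000).
dP = 2.53 kPa


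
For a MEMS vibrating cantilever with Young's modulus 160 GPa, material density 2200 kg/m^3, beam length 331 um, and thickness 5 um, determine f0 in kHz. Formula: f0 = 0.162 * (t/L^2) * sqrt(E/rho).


Step 1: Convert units to SI.
t_SI = 5e-6 m, L_SI = 331e-6 m
Step 2: Calculate sqrt(E/rho).
sqrt(160e9 / 2200) = 8528.03 m/s
Step 3: Compute f0.
f0 = 0.162 * 5e-6 / (331e-6)^2 * 8528.03 = 63048.9 Hz = 63.05 kHz


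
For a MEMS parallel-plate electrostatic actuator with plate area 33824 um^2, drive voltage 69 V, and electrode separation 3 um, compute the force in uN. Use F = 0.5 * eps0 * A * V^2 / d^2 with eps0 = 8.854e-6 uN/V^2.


Step 1: Identify parameters.
eps0 = 8.854e-6 uN/V^2, A = 33824 um^2, V = 69 V, d = 3 um
Step 2: Compute V^2 = 69^2 = 4761
Step 3: Compute d^2 = 3^2 = 9
Step 4: F = 0.5 * 8.854e-6 * 33824 * 4761 / 9
F = 79.212 uN


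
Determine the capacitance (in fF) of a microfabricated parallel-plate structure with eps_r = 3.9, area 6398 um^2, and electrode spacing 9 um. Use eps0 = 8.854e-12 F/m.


Step 1: Convert area to m^2: A = 6398e-12 m^2
Step 2: Convert gap to m: d = 9e-6 m
Step 3: C = eps0 * eps_r * A / d
C = 8.854e-12 * 3.9 * 6398e-12 / 9e-6
Step 4: Convert to fF (multiply by 1e15).
C = 24.55 fF


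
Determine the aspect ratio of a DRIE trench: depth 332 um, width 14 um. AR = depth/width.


Step 1: AR = depth / width
Step 2: AR = 332 / 14
AR = 23.7


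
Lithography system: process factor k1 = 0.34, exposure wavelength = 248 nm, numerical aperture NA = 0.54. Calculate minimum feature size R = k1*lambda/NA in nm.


Step 1: Identify values: k1 = 0.34, lambda = 248 nm, NA = 0.54
Step 2: R = k1 * lambda / NA
R = 0.34 * 248 / 0.54
R = 156.1 nm


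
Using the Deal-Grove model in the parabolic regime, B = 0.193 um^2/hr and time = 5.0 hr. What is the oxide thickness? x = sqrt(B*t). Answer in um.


Step 1: Compute B*t = 0.193 * 5.0 = 0.965
Step 2: x = sqrt(0.965)
x = 0.982 um


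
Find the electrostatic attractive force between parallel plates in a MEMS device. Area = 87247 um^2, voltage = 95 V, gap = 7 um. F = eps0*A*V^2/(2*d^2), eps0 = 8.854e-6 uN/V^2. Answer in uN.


Step 1: Identify parameters.
eps0 = 8.854e-6 uN/V^2, A = 87247 um^2, V = 95 V, d = 7 um
Step 2: Compute V^2 = 95^2 = 9025
Step 3: Compute d^2 = 7^2 = 49
Step 4: F = 0.5 * 8.854e-6 * 87247 * 9025 / 49
F = 71.14 uN


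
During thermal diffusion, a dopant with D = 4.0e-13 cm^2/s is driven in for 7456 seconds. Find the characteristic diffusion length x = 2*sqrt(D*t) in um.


Step 1: Compute D*t = 4.0e-13 * 7456 = 2.9824e-09 cm^2
Step 2: sqrt(D*t) = 5.46114e-05 cm
Step 3: x = 2 * 5.46114e-05 cm = 1.092228e-04 cm
Step 4: Convert to um (1 cm = 1e4 um): x = 1.092 um


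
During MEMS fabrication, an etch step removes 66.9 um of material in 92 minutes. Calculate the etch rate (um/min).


Step 1: Etch rate = depth / time
Step 2: rate = 66.9 / 92
rate = 0.727 um/min


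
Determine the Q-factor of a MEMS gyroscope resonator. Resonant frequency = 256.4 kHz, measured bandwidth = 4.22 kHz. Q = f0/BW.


Step 1: Q = f0 / bandwidth
Step 2: Q = 256.4 / 4.22
Q = 60.8


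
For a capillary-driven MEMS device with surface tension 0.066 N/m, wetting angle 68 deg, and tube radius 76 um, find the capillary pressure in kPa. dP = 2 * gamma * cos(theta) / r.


Step 1: cos(68 deg) = 0.3746
Step 2: Convert r to m: r = 76e-6 m
Step 3: dP = 2 * 0.066 * 0.3746 / 76e-6 = 650.6 Pa
Step 4: Convert Pa to kPa (divide by 1000).
dP = 0.65 kPa


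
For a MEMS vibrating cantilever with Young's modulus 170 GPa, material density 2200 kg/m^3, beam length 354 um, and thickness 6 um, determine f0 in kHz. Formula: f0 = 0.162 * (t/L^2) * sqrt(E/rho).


Step 1: Convert units to SI.
t_SI = 6e-6 m, L_SI = 354e-6 m
Step 2: Calculate sqrt(E/rho).
sqrt(170e9 / 2200) = 8790.49 m/s
Step 3: Compute f0.
f0 = 0.162 * 6e-6 / (354e-6)^2 * 8790.49 = 68182.5 Hz = 68.18 kHz


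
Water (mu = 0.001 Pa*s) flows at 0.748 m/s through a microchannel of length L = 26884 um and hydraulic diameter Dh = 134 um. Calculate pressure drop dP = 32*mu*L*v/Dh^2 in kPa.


Step 1: Convert to SI: L = 26884e-6 m, Dh = 134e-6 m
Step 2: dP = 32 * 0.001 * 26884e-6 * 0.748 / (134e-6)^2
Step 3: dP = 35837.35 Pa
Step 4: Convert to kPa: dP = 35.84 kPa


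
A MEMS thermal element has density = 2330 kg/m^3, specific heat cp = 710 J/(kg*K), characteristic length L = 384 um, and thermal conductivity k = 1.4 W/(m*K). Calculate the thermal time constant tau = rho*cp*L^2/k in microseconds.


Step 1: Convert L to m: L = 384e-6 m
Step 2: L^2 = (384e-6)^2 = 1.47456e-07 m^2
Step 3: tau = 2330 * 710 * 1.47456e-07 / 1.4 = 1.7424032914e-01 s
Step 4: Convert to microseconds (multiply by 1e6).
tau = 174240.329 us


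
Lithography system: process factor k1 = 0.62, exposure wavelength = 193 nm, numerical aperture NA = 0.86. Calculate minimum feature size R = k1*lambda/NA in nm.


Step 1: Identify values: k1 = 0.62, lambda = 193 nm, NA = 0.86
Step 2: R = k1 * lambda / NA
R = 0.62 * 193 / 0.86
R = 139.1 nm


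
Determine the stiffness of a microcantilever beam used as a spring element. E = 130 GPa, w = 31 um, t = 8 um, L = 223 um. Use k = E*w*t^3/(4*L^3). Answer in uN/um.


Step 1: Convert E to consistent units (1 GPa = 1000 uN/um^2).
E = 130 GPa = 130000 uN/um^2
Step 2: Compute t^3 = 8^3 = 512
Step 3: Compute L^3 = 223^3 = 11089567
Step 4: k = 130000 * 31 * 512 / (4 * 11089567)
k = 46.5158 uN/um


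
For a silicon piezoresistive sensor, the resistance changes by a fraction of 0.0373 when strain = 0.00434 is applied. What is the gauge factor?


Step 1: Identify values.
dR/R = 0.0373, strain = 0.00434
Step 2: GF = (dR/R) / strain = 0.0373 / 0.00434
GF = 8.6


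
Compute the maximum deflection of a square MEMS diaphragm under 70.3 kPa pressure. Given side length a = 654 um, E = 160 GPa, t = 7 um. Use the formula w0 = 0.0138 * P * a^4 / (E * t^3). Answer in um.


Step 1: Convert pressure to compatible units (E is in GPa, so P in GPa).
P = 70.3 kPa = 70.3e-6 GPa
Step 2: Compute numerator: 0.0138 * P * a^4.
a^4 = 654^4 = 182940976656
numerator = 0.0138 * 70.3e-6 * 182940976656 = 1.774784e+05
Step 3: Compute denominator: E * t^3 = 160 * 7^3 = 54880
Step 4: w0 = numerator / denominator = 1.774784e+05 / 54880 = 3.2339 um


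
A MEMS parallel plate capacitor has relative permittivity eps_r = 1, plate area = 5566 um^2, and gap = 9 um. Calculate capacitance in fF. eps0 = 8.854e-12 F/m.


Step 1: Convert area to m^2: A = 5566e-12 m^2
Step 2: Convert gap to m: d = 9e-6 m
Step 3: C = eps0 * eps_r * A / d
C = 8.854e-12 * 1 * 5566e-12 / 9e-6
Step 4: Convert to fF (multiply by 1e15).
C = 5.48 fF


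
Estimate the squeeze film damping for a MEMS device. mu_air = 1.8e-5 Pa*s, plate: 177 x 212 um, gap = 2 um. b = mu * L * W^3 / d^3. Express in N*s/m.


Step 1: Convert to SI.
L = 177e-6 m, W = 212e-6 m, d = 2e-6 m
Step 2: W^3 = (212e-6)^3 = 9.53e-12 m^3
Step 3: d^3 = (2e-6)^3 = 8.00e-18 m^3
Step 4: b = 1.8e-5 * 177e-6 * 9.53e-12 / 8.00e-18
b = 3.79e-03 N*s/m


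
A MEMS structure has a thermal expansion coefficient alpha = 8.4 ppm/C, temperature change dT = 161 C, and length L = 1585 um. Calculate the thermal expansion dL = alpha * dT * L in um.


Step 1: Convert CTE: alpha = 8.4 ppm/C = 8.4e-6 /C
Step 2: dL = 8.4e-6 * 161 * 1585
dL = 2.1436 um


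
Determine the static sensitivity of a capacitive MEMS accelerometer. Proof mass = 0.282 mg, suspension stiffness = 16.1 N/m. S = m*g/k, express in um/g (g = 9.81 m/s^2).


Step 1: Convert mass: m = 0.282 mg = 2.82e-07 kg
Step 2: S = m * g / k = 2.82e-07 * 9.81 / 16.1
Step 3: S = 1.72e-07 m/g
Step 4: Convert to um/g: S = 0.172 um/g


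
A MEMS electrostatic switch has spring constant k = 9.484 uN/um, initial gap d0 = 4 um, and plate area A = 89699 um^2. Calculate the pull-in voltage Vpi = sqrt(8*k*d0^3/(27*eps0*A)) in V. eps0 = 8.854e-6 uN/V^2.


Step 1: Compute numerator: 8 * k * d0^3 = 8 * 9.484 * 4^3 = 4855.808
Step 2: Compute denominator: 27 * eps0 * A = 27 * 8.854e-6 * 89699 = 21.443264
Step 3: Vpi = sqrt(4855.808 / 21.443264)
Vpi = 15.05 V


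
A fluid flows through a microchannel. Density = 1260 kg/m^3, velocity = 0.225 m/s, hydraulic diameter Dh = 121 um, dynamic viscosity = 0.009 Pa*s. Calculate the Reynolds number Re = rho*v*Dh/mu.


Step 1: Convert Dh to meters: Dh = 121e-6 m
Step 2: Re = rho * v * Dh / mu
Re = 1260 * 0.225 * 121e-6 / 0.009
Re = 3.812


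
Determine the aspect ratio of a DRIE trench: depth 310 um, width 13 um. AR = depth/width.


Step 1: AR = depth / width
Step 2: AR = 310 / 13
AR = 23.8


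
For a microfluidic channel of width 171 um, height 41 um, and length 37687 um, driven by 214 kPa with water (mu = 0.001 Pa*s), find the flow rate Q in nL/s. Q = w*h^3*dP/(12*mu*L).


Step 1: Convert all dimensions to SI (meters).
w = 171e-6 m, h = 41e-6 m, L = 37687e-6 m, dP = 214e3 Pa
Step 2: Q = w * h^3 * dP / (12 * mu * L)
Q = 171e-6 * (41e-6)^3 * 214e3 / (12 * 0.001 * 37687e-6) = 5.57684585e-09 m^3/s
Step 3: Convert Q from m^3/s to nL/s (1 m^3 = 1e12 nL, so multiply by 1e12).
Q = 5576.846 nL/s


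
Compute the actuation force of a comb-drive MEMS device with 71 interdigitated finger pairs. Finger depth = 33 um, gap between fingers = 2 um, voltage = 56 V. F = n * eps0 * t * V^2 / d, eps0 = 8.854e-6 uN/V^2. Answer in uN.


Step 1: Parameters: n=71, eps0=8.854e-6 uN/V^2, t=33 um, V=56 V, d=2 um
Step 2: V^2 = 3136
Step 3: F = 71 * 8.854e-6 * 33 * 3136 / 2
F = 32.528 uN


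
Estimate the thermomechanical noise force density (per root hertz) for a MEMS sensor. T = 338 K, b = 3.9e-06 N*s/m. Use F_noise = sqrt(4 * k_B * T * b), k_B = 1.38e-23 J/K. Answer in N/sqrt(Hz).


Step 1: Compute 4 * k_B * T * b
= 4 * 1.38e-23 * 338 * 3.9e-06
= 7.2765e-26 N^2/Hz
Step 2: F_noise = sqrt(7.2765e-26)
F_noise = 2.70e-13 N/sqrt(Hz)


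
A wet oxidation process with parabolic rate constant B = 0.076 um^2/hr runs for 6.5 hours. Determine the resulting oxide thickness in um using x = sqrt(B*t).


Step 1: Compute B*t = 0.076 * 6.5 = 0.494
Step 2: x = sqrt(0.494)
x = 0.703 um


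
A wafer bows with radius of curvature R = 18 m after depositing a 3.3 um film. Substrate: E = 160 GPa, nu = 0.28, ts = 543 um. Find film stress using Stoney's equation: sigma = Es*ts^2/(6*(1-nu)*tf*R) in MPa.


Step 1: Compute numerator: Es * ts^2 = 160 * 543^2 = 47175840 (GPa*um^2)
Step 2: Compute denominator (R in um): 6*(1-nu)*tf*R = 6*0.72*3.3*18e6 = 256608000.0 (um^2)
Step 3: sigma (GPa) = 47175840 / 256608000.0 = 1.83844e-01 GPa
Step 4: Convert to MPa (x1000): sigma = 183.8 MPa


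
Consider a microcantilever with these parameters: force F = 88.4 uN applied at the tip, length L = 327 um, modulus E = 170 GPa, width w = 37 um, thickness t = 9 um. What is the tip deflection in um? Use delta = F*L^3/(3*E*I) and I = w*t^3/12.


Step 1: Calculate the second moment of area.
I = w * t^3 / 12 = 37 * 9^3 / 12 = 2247.75 um^4
Step 2: Convert E to consistent units (1 GPa = 1000 uN/um^2).
E = 170 GPa = 170000 uN/um^2
Step 3: Calculate tip deflection.
delta = F * L^3 / (3 * E * I)
delta = 88.4 * 327^3 / (3 * 170000 * 2247.75)
delta = 2.6964 um


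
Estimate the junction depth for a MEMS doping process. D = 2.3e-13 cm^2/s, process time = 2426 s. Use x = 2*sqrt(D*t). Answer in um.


Step 1: Compute D*t = 2.3e-13 * 2426 = 5.5798e-10 cm^2
Step 2: sqrt(D*t) = 2.3622e-05 cm
Step 3: x = 2 * 2.3622e-05 cm = 4.7244e-05 cm
Step 4: Convert to um (1 cm = 1e4 um): x = 0.472 um


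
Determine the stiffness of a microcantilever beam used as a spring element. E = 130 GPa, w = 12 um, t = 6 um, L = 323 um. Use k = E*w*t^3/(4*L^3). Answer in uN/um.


Step 1: Convert E to consistent units (1 GPa = 1000 uN/um^2).
E = 130 GPa = 130000 uN/um^2
Step 2: Compute t^3 = 6^3 = 216
Step 3: Compute L^3 = 323^3 = 33698267
Step 4: k = 130000 * 12 * 216 / (4 * 33698267)
k = 2.4998 uN/um


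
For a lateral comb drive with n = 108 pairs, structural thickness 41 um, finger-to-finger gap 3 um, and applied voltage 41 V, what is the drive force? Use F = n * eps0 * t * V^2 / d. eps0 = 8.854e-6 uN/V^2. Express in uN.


Step 1: Parameters: n=108, eps0=8.854e-6 uN/V^2, t=41 um, V=41 V, d=3 um
Step 2: V^2 = 1681
Step 3: F = 108 * 8.854e-6 * 41 * 1681 / 3
F = 21.968 uN


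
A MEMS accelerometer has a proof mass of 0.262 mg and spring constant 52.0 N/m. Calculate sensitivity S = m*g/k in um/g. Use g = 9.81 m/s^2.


Step 1: Convert mass: m = 0.262 mg = 2.62e-07 kg
Step 2: S = m * g / k = 2.62e-07 * 9.81 / 52.0
Step 3: S = 4.94e-08 m/g
Step 4: Convert to um/g: S = 0.049 um/g


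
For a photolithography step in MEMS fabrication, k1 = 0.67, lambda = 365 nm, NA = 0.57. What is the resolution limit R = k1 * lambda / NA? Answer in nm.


Step 1: Identify values: k1 = 0.67, lambda = 365 nm, NA = 0.57
Step 2: R = k1 * lambda / NA
R = 0.67 * 365 / 0.57
R = 429.0 nm


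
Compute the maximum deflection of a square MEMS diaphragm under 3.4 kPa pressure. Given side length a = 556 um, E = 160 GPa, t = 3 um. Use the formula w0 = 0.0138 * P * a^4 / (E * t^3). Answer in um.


Step 1: Convert pressure to compatible units (E is in GPa, so P in GPa).
P = 3.4 kPa = 3.4e-6 GPa
Step 2: Compute numerator: 0.0138 * P * a^4.
a^4 = 556^4 = 95565066496
numerator = 0.0138 * 3.4e-6 * 95565066496 = 4.483913e+03
Step 3: Compute denominator: E * t^3 = 160 * 3^3 = 4320
Step 4: w0 = numerator / denominator = 4.483913e+03 / 4320 = 1.0379 um


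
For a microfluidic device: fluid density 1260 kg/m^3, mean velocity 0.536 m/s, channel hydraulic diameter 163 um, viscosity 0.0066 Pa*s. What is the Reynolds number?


Step 1: Convert Dh to meters: Dh = 163e-6 m
Step 2: Re = rho * v * Dh / mu
Re = 1260 * 0.536 * 163e-6 / 0.0066
Re = 16.679


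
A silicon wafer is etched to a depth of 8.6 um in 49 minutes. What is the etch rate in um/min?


Step 1: Etch rate = depth / time
Step 2: rate = 8.6 / 49
rate = 0.176 um/min


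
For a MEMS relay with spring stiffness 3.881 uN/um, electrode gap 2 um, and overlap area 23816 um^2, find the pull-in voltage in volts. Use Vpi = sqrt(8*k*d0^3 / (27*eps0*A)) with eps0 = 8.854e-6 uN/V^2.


Step 1: Compute numerator: 8 * k * d0^3 = 8 * 3.881 * 2^3 = 248.384
Step 2: Compute denominator: 27 * eps0 * A = 27 * 8.854e-6 * 23816 = 5.693405
Step 3: Vpi = sqrt(248.384 / 5.693405)
Vpi = 6.61 V


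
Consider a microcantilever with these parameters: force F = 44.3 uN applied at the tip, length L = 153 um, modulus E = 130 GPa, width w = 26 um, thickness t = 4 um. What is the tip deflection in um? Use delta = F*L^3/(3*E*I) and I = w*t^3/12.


Step 1: Calculate the second moment of area.
I = w * t^3 / 12 = 26 * 4^3 / 12 = 138.6667 um^4
Step 2: Convert E to consistent units (1 GPa = 1000 uN/um^2).
E = 130 GPa = 130000 uN/um^2
Step 3: Calculate tip deflection.
delta = F * L^3 / (3 * E * I)
delta = 44.3 * 153^3 / (3 * 130000 * 138.6667)
delta = 2.9339 um


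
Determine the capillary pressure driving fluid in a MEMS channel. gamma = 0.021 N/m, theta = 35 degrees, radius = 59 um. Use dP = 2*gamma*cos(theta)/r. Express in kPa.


Step 1: cos(35 deg) = 0.8192
Step 2: Convert r to m: r = 59e-6 m
Step 3: dP = 2 * 0.021 * 0.8192 / 59e-6 = 583.2 Pa
Step 4: Convert Pa to kPa (divide by 1000).
dP = 0.58 kPa


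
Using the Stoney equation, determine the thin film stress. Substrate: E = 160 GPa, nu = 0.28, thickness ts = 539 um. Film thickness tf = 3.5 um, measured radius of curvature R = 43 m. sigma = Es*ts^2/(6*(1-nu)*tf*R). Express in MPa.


Step 1: Compute numerator: Es * ts^2 = 160 * 539^2 = 46483360 (GPa*um^2)
Step 2: Compute denominator (R in um): 6*(1-nu)*tf*R = 6*0.72*3.5*43e6 = 650160000.0 (um^2)
Step 3: sigma (GPa) = 46483360 / 650160000.0 = 7.1495e-02 GPa
Step 4: Convert to MPa (x1000): sigma = 71.5 MPa


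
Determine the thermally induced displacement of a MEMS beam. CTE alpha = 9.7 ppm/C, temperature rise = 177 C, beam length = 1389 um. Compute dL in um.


Step 1: Convert CTE: alpha = 9.7 ppm/C = 9.7e-6 /C
Step 2: dL = 9.7e-6 * 177 * 1389
dL = 2.3848 um


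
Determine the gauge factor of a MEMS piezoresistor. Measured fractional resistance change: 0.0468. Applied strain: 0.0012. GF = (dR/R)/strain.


Step 1: Identify values.
dR/R = 0.0468, strain = 0.0012
Step 2: GF = (dR/R) / strain = 0.0468 / 0.0012
GF = 39.0


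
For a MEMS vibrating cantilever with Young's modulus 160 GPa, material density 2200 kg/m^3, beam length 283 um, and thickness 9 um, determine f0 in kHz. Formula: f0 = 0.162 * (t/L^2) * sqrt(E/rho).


Step 1: Convert units to SI.
t_SI = 9e-6 m, L_SI = 283e-6 m
Step 2: Calculate sqrt(E/rho).
sqrt(160e9 / 2200) = 8528.03 m/s
Step 3: Compute f0.
f0 = 0.162 * 9e-6 / (283e-6)^2 * 8528.03 = 155250.6 Hz = 155.25 kHz


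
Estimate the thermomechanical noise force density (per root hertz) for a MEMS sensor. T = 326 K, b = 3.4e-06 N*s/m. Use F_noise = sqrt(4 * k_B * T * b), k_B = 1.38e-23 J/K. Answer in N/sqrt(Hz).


Step 1: Compute 4 * k_B * T * b
= 4 * 1.38e-23 * 326 * 3.4e-06
= 6.1184e-26 N^2/Hz
Step 2: F_noise = sqrt(6.1184e-26)
F_noise = 2.47e-13 N/sqrt(Hz)


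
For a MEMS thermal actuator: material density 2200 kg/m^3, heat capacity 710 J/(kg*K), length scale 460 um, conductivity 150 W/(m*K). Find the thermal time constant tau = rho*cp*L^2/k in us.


Step 1: Convert L to m: L = 460e-6 m
Step 2: L^2 = (460e-6)^2 = 2.116e-07 m^2
Step 3: tau = 2200 * 710 * 2.116e-07 / 150 = 2.20346133e-03 s
Step 4: Convert to microseconds (multiply by 1e6).
tau = 2203.461 us


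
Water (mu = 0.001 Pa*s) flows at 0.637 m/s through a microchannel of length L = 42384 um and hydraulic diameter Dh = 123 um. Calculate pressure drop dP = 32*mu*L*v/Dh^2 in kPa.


Step 1: Convert to SI: L = 42384e-6 m, Dh = 123e-6 m
Step 2: dP = 32 * 0.001 * 42384e-6 * 0.637 / (123e-6)^2
Step 3: dP = 57105.92 Pa
Step 4: Convert to kPa: dP = 57.11 kPa


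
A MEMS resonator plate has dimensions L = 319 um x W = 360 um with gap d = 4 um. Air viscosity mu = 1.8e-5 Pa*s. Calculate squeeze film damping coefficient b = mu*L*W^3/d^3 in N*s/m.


Step 1: Convert to SI.
L = 319e-6 m, W = 360e-6 m, d = 4e-6 m
Step 2: W^3 = (360e-6)^3 = 4.67e-11 m^3
Step 3: d^3 = (4e-6)^3 = 6.40e-17 m^3
Step 4: b = 1.8e-5 * 319e-6 * 4.67e-11 / 6.40e-17
b = 4.19e-03 N*s/m


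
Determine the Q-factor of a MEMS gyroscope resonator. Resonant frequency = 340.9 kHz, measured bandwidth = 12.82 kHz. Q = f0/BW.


Step 1: Q = f0 / bandwidth
Step 2: Q = 340.9 / 12.82
Q = 26.6


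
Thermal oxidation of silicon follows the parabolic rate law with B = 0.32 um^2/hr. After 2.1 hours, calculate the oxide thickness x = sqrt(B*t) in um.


Step 1: Compute B*t = 0.32 * 2.1 = 0.672
Step 2: x = sqrt(0.672)
x = 0.82 um


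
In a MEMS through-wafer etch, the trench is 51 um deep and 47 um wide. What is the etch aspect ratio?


Step 1: AR = depth / width
Step 2: AR = 51 / 47
AR = 1.1


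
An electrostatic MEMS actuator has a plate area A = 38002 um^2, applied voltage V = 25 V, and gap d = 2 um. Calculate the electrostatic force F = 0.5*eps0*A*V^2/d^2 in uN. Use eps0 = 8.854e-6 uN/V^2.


Step 1: Identify parameters.
eps0 = 8.854e-6 uN/V^2, A = 38002 um^2, V = 25 V, d = 2 um
Step 2: Compute V^2 = 25^2 = 625
Step 3: Compute d^2 = 2^2 = 4
Step 4: F = 0.5 * 8.854e-6 * 38002 * 625 / 4
F = 26.287 uN


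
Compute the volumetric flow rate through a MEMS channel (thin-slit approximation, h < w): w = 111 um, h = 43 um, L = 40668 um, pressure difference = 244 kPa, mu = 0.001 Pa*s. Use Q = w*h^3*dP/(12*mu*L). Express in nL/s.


Step 1: Convert all dimensions to SI (meters).
w = 111e-6 m, h = 43e-6 m, L = 40668e-6 m, dP = 244e3 Pa
Step 2: Q = w * h^3 * dP / (12 * mu * L)
Q = 111e-6 * (43e-6)^3 * 244e3 / (12 * 0.001 * 40668e-6) = 4.41249383e-09 m^3/s
Step 3: Convert Q from m^3/s to nL/s (1 m^3 = 1e12 nL, so multiply by 1e12).
Q = 4412.494 nL/s


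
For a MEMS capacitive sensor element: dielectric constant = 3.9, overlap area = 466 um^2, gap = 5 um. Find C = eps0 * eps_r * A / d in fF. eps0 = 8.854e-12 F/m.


Step 1: Convert area to m^2: A = 466e-12 m^2
Step 2: Convert gap to m: d = 5e-6 m
Step 3: C = eps0 * eps_r * A / d
C = 8.854e-12 * 3.9 * 466e-12 / 5e-6
Step 4: Convert to fF (multiply by 1e15).
C = 3.22 fF


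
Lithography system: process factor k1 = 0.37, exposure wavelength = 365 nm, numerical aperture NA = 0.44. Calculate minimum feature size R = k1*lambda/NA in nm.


Step 1: Identify values: k1 = 0.37, lambda = 365 nm, NA = 0.44
Step 2: R = k1 * lambda / NA
R = 0.37 * 365 / 0.44
R = 306.9 nm


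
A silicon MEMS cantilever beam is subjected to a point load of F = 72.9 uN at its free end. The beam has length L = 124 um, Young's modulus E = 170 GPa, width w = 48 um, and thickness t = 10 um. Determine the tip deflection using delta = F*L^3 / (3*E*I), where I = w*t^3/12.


Step 1: Calculate the second moment of area.
I = w * t^3 / 12 = 48 * 10^3 / 12 = 4000.0 um^4
Step 2: Convert E to consistent units (1 GPa = 1000 uN/um^2).
E = 170 GPa = 170000 uN/um^2
Step 3: Calculate tip deflection.
delta = F * L^3 / (3 * E * I)
delta = 72.9 * 124^3 / (3 * 170000 * 4000.0)
delta = 0.0681 um


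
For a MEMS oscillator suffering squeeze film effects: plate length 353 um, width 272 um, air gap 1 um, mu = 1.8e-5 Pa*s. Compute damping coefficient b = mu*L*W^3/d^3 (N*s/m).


Step 1: Convert to SI.
L = 353e-6 m, W = 272e-6 m, d = 1e-6 m
Step 2: W^3 = (272e-6)^3 = 2.01e-11 m^3
Step 3: d^3 = (1e-6)^3 = 1.00e-18 m^3
Step 4: b = 1.8e-5 * 353e-6 * 2.01e-11 / 1.00e-18
b = 1.28e-01 N*s/m


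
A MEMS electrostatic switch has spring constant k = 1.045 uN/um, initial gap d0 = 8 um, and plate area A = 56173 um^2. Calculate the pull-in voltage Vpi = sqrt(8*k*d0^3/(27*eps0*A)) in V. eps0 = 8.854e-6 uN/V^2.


Step 1: Compute numerator: 8 * k * d0^3 = 8 * 1.045 * 8^3 = 4280.32
Step 2: Compute denominator: 27 * eps0 * A = 27 * 8.854e-6 * 56173 = 13.428605
Step 3: Vpi = sqrt(4280.32 / 13.428605)
Vpi = 17.85 V


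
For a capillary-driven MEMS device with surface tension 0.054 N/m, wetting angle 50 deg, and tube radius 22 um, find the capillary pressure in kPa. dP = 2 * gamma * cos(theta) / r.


Step 1: cos(50 deg) = 0.6428
Step 2: Convert r to m: r = 22e-6 m
Step 3: dP = 2 * 0.054 * 0.6428 / 22e-6 = 3155.6 Pa
Step 4: Convert Pa to kPa (divide by 1000).
dP = 3.16 kPa


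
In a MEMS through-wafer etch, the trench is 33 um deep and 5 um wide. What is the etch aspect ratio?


Step 1: AR = depth / width
Step 2: AR = 33 / 5
AR = 6.6


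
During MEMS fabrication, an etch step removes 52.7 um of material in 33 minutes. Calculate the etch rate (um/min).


Step 1: Etch rate = depth / time
Step 2: rate = 52.7 / 33
rate = 1.597 um/min


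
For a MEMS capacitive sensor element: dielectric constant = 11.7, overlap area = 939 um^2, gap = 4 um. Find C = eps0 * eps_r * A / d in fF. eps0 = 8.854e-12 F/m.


Step 1: Convert area to m^2: A = 939e-12 m^2
Step 2: Convert gap to m: d = 4e-6 m
Step 3: C = eps0 * eps_r * A / d
C = 8.854e-12 * 11.7 * 939e-12 / 4e-6
Step 4: Convert to fF (multiply by 1e15).
C = 24.32 fF


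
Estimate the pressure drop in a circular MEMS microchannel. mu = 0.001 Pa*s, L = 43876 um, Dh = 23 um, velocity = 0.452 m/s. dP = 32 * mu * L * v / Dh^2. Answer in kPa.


Step 1: Convert to SI: L = 43876e-6 m, Dh = 23e-6 m
Step 2: dP = 32 * 0.001 * 43876e-6 * 0.452 / (23e-6)^2
Step 3: dP = 1199664.39 Pa
Step 4: Convert to kPa: dP = 1199.66 kPa


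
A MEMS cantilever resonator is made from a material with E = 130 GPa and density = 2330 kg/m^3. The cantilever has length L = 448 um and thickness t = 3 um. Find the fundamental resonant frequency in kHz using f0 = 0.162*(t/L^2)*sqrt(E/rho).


Step 1: Convert units to SI.
t_SI = 3e-6 m, L_SI = 448e-6 m
Step 2: Calculate sqrt(E/rho).
sqrt(130e9 / 2330) = 7469.54 m/s
Step 3: Compute f0.
f0 = 0.162 * 3e-6 / (448e-6)^2 * 7469.54 = 18087.3 Hz = 18.09 kHz


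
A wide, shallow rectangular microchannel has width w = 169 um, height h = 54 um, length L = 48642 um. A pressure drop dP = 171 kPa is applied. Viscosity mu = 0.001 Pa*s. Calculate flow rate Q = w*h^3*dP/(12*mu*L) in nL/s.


Step 1: Convert all dimensions to SI (meters).
w = 169e-6 m, h = 54e-6 m, L = 48642e-6 m, dP = 171e3 Pa
Step 2: Q = w * h^3 * dP / (12 * mu * L)
Q = 169e-6 * (54e-6)^3 * 171e3 / (12 * 0.001 * 48642e-6) = 7.79599272e-09 m^3/s
Step 3: Convert Q from m^3/s to nL/s (1 m^3 = 1e12 nL, so multiply by 1e12).
Q = 7795.993 nL/s


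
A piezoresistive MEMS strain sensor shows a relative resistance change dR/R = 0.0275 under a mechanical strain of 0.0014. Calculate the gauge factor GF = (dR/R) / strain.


Step 1: Identify values.
dR/R = 0.0275, strain = 0.0014
Step 2: GF = (dR/R) / strain = 0.0275 / 0.0014
GF = 19.6


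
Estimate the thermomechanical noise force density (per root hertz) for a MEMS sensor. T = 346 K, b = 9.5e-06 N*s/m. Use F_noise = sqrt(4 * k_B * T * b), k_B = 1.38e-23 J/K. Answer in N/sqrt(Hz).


Step 1: Compute 4 * k_B * T * b
= 4 * 1.38e-23 * 346 * 9.5e-06
= 1.8144e-25 N^2/Hz
Step 2: F_noise = sqrt(1.8144e-25)
F_noise = 4.26e-13 N/sqrt(Hz)


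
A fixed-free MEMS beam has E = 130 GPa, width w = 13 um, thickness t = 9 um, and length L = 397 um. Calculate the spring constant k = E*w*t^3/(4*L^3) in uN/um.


Step 1: Convert E to consistent units (1 GPa = 1000 uN/um^2).
E = 130 GPa = 130000 uN/um^2
Step 2: Compute t^3 = 9^3 = 729
Step 3: Compute L^3 = 397^3 = 62570773
Step 4: k = 130000 * 13 * 729 / (4 * 62570773)
k = 4.9225 uN/um


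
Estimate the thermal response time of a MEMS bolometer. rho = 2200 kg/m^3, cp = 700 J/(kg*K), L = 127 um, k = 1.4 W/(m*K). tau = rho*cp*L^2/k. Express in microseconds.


Step 1: Convert L to m: L = 127e-6 m
Step 2: L^2 = (127e-6)^2 = 1.6129e-08 m^2
Step 3: tau = 2200 * 700 * 1.6129e-08 / 1.4 = 1.77419e-02 s
Step 4: Convert to microseconds (multiply by 1e6).
tau = 17741.9 us


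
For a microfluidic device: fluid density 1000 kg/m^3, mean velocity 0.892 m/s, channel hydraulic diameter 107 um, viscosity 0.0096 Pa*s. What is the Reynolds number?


Step 1: Convert Dh to meters: Dh = 107e-6 m
Step 2: Re = rho * v * Dh / mu
Re = 1000 * 0.892 * 107e-6 / 0.0096
Re = 9.942


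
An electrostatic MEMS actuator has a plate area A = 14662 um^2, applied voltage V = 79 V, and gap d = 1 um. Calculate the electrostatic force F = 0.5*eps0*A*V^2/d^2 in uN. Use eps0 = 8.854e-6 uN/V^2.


Step 1: Identify parameters.
eps0 = 8.854e-6 uN/V^2, A = 14662 um^2, V = 79 V, d = 1 um
Step 2: Compute V^2 = 79^2 = 6241
Step 3: Compute d^2 = 1^2 = 1
Step 4: F = 0.5 * 8.854e-6 * 14662 * 6241 / 1
F = 405.095 uN


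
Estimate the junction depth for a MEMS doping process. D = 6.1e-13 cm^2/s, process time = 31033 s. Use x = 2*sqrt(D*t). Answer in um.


Step 1: Compute D*t = 6.1e-13 * 31033 = 1.893013e-08 cm^2
Step 2: sqrt(D*t) = 1.37587e-04 cm
Step 3: x = 2 * 1.37587e-04 cm = 2.75174e-04 cm
Step 4: Convert to um (1 cm = 1e4 um): x = 2.752 um


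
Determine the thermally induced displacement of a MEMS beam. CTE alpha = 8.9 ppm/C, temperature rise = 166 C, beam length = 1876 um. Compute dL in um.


Step 1: Convert CTE: alpha = 8.9 ppm/C = 8.9e-6 /C
Step 2: dL = 8.9e-6 * 166 * 1876
dL = 2.7716 um


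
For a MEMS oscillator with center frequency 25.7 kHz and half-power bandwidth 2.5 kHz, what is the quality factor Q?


Step 1: Q = f0 / bandwidth
Step 2: Q = 25.7 / 2.5
Q = 10.3


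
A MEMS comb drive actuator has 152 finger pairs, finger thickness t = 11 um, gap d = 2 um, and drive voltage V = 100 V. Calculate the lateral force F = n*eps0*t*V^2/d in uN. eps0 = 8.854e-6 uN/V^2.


Step 1: Parameters: n=152, eps0=8.854e-6 uN/V^2, t=11 um, V=100 V, d=2 um
Step 2: V^2 = 10000
Step 3: F = 152 * 8.854e-6 * 11 * 10000 / 2
F = 74.019 uN


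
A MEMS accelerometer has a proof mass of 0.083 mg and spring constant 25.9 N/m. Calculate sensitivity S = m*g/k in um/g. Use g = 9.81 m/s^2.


Step 1: Convert mass: m = 0.083 mg = 8.30e-08 kg
Step 2: S = m * g / k = 8.30e-08 * 9.81 / 25.9
Step 3: S = 3.14e-08 m/g
Step 4: Convert to um/g: S = 0.031 um/g


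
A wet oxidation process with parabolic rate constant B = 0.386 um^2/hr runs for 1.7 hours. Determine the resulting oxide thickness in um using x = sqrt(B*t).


Step 1: Compute B*t = 0.386 * 1.7 = 0.6562
Step 2: x = sqrt(0.6562)
x = 0.81 um


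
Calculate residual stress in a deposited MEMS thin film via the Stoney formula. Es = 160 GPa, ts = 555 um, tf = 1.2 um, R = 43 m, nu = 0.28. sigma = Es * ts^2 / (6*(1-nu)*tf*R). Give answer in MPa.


Step 1: Compute numerator: Es * ts^2 = 160 * 555^2 = 49284000 (GPa*um^2)
Step 2: Compute denominator (R in um): 6*(1-nu)*tf*R = 6*0.72*1.2*43e6 = 222912000.0 (um^2)
Step 3: sigma (GPa) = 49284000 / 222912000.0 = 2.21092e-01 GPa
Step 4: Convert to MPa (x1000): sigma = 221.1 MPa


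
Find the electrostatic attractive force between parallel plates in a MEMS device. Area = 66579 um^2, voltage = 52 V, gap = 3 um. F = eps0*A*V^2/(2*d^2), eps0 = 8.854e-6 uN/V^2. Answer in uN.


Step 1: Identify parameters.
eps0 = 8.854e-6 uN/V^2, A = 66579 um^2, V = 52 V, d = 3 um
Step 2: Compute V^2 = 52^2 = 2704
Step 3: Compute d^2 = 3^2 = 9
Step 4: F = 0.5 * 8.854e-6 * 66579 * 2704 / 9
F = 88.555 uN


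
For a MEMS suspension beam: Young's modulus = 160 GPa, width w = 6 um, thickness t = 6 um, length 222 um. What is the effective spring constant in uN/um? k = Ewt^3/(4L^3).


Step 1: Convert E to consistent units (1 GPa = 1000 uN/um^2).
E = 160 GPa = 160000 uN/um^2
Step 2: Compute t^3 = 6^3 = 216
Step 3: Compute L^3 = 222^3 = 10941048
Step 4: k = 160000 * 6 * 216 / (4 * 10941048)
k = 4.7381 uN/um


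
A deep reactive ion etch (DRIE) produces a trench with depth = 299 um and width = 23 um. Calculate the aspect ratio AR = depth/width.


Step 1: AR = depth / width
Step 2: AR = 299 / 23
AR = 13.0


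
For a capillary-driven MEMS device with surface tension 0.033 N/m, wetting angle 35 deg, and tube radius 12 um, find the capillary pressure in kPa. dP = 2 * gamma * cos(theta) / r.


Step 1: cos(35 deg) = 0.8192
Step 2: Convert r to m: r = 12e-6 m
Step 3: dP = 2 * 0.033 * 0.8192 / 12e-6 = 4505.6 Pa
Step 4: Convert Pa to kPa (divide by 1000).
dP = 4.51 kPa


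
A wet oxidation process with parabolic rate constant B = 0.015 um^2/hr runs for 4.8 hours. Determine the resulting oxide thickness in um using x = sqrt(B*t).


Step 1: Compute B*t = 0.015 * 4.8 = 0.072
Step 2: x = sqrt(0.072)
x = 0.268 um


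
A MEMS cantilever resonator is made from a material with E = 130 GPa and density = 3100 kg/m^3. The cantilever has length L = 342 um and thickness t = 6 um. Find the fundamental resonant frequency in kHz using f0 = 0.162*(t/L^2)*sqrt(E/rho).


Step 1: Convert units to SI.
t_SI = 6e-6 m, L_SI = 342e-6 m
Step 2: Calculate sqrt(E/rho).
sqrt(130e9 / 3100) = 6475.76 m/s
Step 3: Compute f0.
f0 = 0.162 * 6e-6 / (342e-6)^2 * 6475.76 = 53815.2 Hz = 53.82 kHz


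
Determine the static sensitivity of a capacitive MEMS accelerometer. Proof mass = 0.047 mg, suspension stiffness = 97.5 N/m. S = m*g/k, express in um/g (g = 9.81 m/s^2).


Step 1: Convert mass: m = 0.047 mg = 4.70e-08 kg
Step 2: S = m * g / k = 4.70e-08 * 9.81 / 97.5
Step 3: S = 4.73e-09 m/g
Step 4: Convert to um/g: S = 0.005 um/g


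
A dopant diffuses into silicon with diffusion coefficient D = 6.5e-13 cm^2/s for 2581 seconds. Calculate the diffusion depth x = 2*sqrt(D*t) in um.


Step 1: Compute D*t = 6.5e-13 * 2581 = 1.67765e-09 cm^2
Step 2: sqrt(D*t) = 4.0959e-05 cm
Step 3: x = 2 * 4.0959e-05 cm = 8.1918e-05 cm
Step 4: Convert to um (1 cm = 1e4 um): x = 0.819 um


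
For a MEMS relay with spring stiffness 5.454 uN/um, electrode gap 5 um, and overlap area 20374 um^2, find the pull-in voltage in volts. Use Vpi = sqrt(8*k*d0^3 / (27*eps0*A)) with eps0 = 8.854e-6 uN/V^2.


Step 1: Compute numerator: 8 * k * d0^3 = 8 * 5.454 * 5^3 = 5454.0
Step 2: Compute denominator: 27 * eps0 * A = 27 * 8.854e-6 * 20374 = 4.870568
Step 3: Vpi = sqrt(5454.0 / 4.870568)
Vpi = 33.46 V


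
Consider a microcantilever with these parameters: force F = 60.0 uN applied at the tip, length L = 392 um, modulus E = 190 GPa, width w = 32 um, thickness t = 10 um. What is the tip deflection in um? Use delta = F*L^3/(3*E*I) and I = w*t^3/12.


Step 1: Calculate the second moment of area.
I = w * t^3 / 12 = 32 * 10^3 / 12 = 2666.6667 um^4
Step 2: Convert E to consistent units (1 GPa = 1000 uN/um^2).
E = 190 GPa = 190000 uN/um^2
Step 3: Calculate tip deflection.
delta = F * L^3 / (3 * E * I)
delta = 60.0 * 392^3 / (3 * 190000 * 2666.6667)
delta = 2.3777 um


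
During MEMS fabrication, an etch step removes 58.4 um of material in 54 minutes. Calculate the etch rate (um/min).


Step 1: Etch rate = depth / time
Step 2: rate = 58.4 / 54
rate = 1.081 um/min


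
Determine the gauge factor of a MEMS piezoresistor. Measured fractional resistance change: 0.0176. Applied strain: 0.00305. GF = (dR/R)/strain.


Step 1: Identify values.
dR/R = 0.0176, strain = 0.00305
Step 2: GF = (dR/R) / strain = 0.0176 / 0.00305
GF = 5.8


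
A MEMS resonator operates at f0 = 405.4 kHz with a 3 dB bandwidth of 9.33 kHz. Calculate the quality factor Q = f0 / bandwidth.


Step 1: Q = f0 / bandwidth
Step 2: Q = 405.4 / 9.33
Q = 43.5


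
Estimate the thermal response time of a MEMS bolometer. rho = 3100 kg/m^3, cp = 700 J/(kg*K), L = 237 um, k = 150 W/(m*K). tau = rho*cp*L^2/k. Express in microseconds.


Step 1: Convert L to m: L = 237e-6 m
Step 2: L^2 = (237e-6)^2 = 5.6169e-08 m^2
Step 3: tau = 3100 * 700 * 5.6169e-08 / 150 = 8.125782e-04 s
Step 4: Convert to microseconds (multiply by 1e6).
tau = 812.578 us


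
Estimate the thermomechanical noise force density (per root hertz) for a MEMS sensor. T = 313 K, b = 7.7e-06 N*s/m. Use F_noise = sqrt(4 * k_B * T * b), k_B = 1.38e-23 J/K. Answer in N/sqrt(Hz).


Step 1: Compute 4 * k_B * T * b
= 4 * 1.38e-23 * 313 * 7.7e-06
= 1.3304e-25 N^2/Hz
Step 2: F_noise = sqrt(1.3304e-25)
F_noise = 3.65e-13 N/sqrt(Hz)


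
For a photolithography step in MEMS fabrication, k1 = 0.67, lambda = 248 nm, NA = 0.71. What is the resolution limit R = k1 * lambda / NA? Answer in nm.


Step 1: Identify values: k1 = 0.67, lambda = 248 nm, NA = 0.71
Step 2: R = k1 * lambda / NA
R = 0.67 * 248 / 0.71
R = 234.0 nm


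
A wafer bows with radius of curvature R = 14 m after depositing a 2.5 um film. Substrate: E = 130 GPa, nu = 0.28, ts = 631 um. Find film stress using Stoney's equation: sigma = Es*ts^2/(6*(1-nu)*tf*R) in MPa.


Step 1: Compute numerator: Es * ts^2 = 130 * 631^2 = 51760930 (GPa*um^2)
Step 2: Compute denominator (R in um): 6*(1-nu)*tf*R = 6*0.72*2.5*14e6 = 151200000.0 (um^2)
Step 3: sigma (GPa) = 51760930 / 151200000.0 = 3.42334e-01 GPa
Step 4: Convert to MPa (x1000): sigma = 342.3 MPa


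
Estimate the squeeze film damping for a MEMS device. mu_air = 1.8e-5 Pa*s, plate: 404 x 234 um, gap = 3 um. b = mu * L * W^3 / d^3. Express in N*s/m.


Step 1: Convert to SI.
L = 404e-6 m, W = 234e-6 m, d = 3e-6 m
Step 2: W^3 = (234e-6)^3 = 1.28e-11 m^3
Step 3: d^3 = (3e-6)^3 = 2.70e-17 m^3
Step 4: b = 1.8e-5 * 404e-6 * 1.28e-11 / 2.70e-17
b = 3.45e-03 N*s/m


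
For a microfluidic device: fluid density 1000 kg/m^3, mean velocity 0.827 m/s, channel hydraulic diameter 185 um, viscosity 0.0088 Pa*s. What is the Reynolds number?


Step 1: Convert Dh to meters: Dh = 185e-6 m
Step 2: Re = rho * v * Dh / mu
Re = 1000 * 0.827 * 185e-6 / 0.0088
Re = 17.386


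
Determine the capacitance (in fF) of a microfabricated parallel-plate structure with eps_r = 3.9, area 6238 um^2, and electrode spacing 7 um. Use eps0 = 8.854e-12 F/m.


Step 1: Convert area to m^2: A = 6238e-12 m^2
Step 2: Convert gap to m: d = 7e-6 m
Step 3: C = eps0 * eps_r * A / d
C = 8.854e-12 * 3.9 * 6238e-12 / 7e-6
Step 4: Convert to fF (multiply by 1e15).
C = 30.77 fF


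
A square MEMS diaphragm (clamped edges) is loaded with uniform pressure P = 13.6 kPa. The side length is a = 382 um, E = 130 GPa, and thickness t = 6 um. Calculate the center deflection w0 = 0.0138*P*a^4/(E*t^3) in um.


Step 1: Convert pressure to compatible units (E is in GPa, so P in GPa).
P = 13.6 kPa = 13.6e-6 GPa
Step 2: Compute numerator: 0.0138 * P * a^4.
a^4 = 382^4 = 21293813776
numerator = 0.0138 * 13.6e-6 * 21293813776 = 3.99642e+03
Step 3: Compute denominator: E * t^3 = 130 * 6^3 = 28080
Step 4: w0 = numerator / denominator = 3.99642e+03 / 28080 = 0.1423 um
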